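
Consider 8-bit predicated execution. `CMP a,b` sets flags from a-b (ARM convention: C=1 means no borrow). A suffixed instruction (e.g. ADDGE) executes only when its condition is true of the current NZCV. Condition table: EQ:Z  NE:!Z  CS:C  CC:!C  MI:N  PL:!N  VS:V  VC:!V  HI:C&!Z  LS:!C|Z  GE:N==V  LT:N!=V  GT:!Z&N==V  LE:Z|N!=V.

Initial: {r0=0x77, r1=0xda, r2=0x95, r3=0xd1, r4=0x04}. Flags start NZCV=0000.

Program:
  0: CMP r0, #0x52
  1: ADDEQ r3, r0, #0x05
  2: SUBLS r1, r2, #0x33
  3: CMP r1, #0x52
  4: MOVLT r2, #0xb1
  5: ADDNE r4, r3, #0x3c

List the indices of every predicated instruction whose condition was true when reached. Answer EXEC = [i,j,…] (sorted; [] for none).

0: ✓ CMP  NZCV=0010
1: · ADDEQ
2: · SUBLS
3: ✓ CMP  NZCV=1010
4: ✓ MOVLT  r2←0xb1
5: ✓ ADDNE  r4←0x0d

EXEC = [4,5]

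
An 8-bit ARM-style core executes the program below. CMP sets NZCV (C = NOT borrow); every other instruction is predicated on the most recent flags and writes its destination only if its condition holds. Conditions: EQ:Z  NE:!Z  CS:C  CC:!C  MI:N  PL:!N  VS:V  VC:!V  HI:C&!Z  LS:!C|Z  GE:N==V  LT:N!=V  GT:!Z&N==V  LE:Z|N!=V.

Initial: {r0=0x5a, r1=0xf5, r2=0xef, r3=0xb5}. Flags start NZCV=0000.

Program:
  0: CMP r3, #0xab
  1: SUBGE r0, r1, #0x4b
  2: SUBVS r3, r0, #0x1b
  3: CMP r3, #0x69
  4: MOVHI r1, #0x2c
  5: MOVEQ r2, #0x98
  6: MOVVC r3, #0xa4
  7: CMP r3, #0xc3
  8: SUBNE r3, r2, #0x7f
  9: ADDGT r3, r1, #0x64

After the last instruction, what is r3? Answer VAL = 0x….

[0] flags=0010 → (cmp)
[1] flags=0010 GE?T → r0=0xaa
[2] flags=0010 VS?F → skip
[3] flags=0011 → (cmp)
[4] flags=0011 HI?T → r1=0x2c
[5] flags=0011 EQ?F → skip
[6] flags=0011 VC?F → skip
[7] flags=1000 → (cmp)
[8] flags=1000 NE?T → r3=0x70
[9] flags=1000 GT?F → skip

VAL = 0x70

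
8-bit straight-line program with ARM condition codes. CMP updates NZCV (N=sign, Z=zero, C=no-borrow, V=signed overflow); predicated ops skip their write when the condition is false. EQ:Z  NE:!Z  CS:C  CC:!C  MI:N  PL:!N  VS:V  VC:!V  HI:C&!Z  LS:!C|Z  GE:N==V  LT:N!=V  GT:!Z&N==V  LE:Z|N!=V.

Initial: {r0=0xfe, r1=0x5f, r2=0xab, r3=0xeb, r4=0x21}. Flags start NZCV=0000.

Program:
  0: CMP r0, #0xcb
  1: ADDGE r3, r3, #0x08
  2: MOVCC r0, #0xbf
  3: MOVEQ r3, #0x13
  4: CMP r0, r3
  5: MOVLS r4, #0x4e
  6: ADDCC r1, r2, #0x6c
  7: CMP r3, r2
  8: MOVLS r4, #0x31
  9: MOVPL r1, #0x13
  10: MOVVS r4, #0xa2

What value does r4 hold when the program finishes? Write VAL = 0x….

VAL = 0x21

0: ✓ CMP  NZCV=0010
1: ✓ ADDGE  r3←0xf3
2: · MOVCC
3: · MOVEQ
4: ✓ CMP  NZCV=0010
5: · MOVLS
6: · ADDCC
7: ✓ CMP  NZCV=0010
8: · MOVLS
9: ✓ MOVPL  r1←0x13
10: · MOVVS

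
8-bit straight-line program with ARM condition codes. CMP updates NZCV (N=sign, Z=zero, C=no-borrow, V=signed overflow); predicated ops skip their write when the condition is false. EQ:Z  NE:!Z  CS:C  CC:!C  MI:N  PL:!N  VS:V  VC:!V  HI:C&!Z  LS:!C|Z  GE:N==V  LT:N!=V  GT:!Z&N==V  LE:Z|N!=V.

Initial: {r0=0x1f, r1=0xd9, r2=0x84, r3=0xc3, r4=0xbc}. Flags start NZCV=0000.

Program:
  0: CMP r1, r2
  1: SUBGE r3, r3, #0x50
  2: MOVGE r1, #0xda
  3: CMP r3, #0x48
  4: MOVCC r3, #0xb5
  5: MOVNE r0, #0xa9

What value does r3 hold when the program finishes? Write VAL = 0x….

[0] flags=0010 → (cmp)
[1] flags=0010 GE?T → r3=0x73
[2] flags=0010 GE?T → r1=0xda
[3] flags=0010 → (cmp)
[4] flags=0010 CC?F → skip
[5] flags=0010 NE?T → r0=0xa9

VAL = 0x73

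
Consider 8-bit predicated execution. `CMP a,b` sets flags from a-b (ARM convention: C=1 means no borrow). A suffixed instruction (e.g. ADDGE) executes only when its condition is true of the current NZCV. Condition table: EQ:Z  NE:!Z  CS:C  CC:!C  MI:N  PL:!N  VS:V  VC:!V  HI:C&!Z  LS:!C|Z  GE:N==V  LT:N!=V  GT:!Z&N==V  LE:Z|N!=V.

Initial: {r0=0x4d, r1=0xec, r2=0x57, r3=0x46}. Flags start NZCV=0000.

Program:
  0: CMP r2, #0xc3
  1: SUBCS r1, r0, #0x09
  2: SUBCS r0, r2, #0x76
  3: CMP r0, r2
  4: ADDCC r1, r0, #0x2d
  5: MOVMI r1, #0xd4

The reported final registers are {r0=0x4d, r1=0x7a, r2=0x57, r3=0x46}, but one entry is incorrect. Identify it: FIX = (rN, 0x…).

FIX = (r1, 0xd4)

0: ✓ CMP  NZCV=1001
1: · SUBCS
2: · SUBCS
3: ✓ CMP  NZCV=1000
4: ✓ ADDCC  r1←0x7a
5: ✓ MOVMI  r1←0xd4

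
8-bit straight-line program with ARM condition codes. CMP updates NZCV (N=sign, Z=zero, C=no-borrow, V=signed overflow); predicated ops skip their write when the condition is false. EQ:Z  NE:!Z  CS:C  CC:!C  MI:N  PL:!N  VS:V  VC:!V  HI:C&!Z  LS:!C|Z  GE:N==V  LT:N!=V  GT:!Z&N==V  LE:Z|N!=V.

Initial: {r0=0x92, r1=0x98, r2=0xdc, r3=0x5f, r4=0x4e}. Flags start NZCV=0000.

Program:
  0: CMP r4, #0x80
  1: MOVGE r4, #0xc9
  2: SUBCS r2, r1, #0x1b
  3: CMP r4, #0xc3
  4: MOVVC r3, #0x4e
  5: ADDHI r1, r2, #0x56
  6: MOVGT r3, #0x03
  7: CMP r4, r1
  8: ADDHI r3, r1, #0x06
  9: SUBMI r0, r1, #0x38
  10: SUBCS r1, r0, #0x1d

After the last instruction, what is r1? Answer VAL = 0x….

[0] flags=1001 → (cmp)
[1] flags=1001 GE?T → r4=0xc9
[2] flags=1001 CS?F → skip
[3] flags=0010 → (cmp)
[4] flags=0010 VC?T → r3=0x4e
[5] flags=0010 HI?T → r1=0x32
[6] flags=0010 GT?T → r3=0x03
[7] flags=1010 → (cmp)
[8] flags=1010 HI?T → r3=0x38
[9] flags=1010 MI?T → r0=0xfa
[10] flags=1010 CS?T → r1=0xdd

VAL = 0xdd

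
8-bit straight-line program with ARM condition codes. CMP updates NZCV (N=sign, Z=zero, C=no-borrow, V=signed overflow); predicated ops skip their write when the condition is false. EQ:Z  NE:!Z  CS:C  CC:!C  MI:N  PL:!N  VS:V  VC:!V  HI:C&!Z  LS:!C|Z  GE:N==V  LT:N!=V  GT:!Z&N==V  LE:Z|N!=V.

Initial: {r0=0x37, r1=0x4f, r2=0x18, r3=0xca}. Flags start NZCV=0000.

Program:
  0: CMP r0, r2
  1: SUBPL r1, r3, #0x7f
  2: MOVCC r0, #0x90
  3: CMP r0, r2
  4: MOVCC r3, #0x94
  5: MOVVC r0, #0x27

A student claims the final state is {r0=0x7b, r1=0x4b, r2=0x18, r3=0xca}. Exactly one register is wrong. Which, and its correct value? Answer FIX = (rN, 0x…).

0: ✓ CMP  NZCV=0010
1: ✓ SUBPL  r1←0x4b
2: · MOVCC
3: ✓ CMP  NZCV=0010
4: · MOVCC
5: ✓ MOVVC  r0←0x27

FIX = (r0, 0x27)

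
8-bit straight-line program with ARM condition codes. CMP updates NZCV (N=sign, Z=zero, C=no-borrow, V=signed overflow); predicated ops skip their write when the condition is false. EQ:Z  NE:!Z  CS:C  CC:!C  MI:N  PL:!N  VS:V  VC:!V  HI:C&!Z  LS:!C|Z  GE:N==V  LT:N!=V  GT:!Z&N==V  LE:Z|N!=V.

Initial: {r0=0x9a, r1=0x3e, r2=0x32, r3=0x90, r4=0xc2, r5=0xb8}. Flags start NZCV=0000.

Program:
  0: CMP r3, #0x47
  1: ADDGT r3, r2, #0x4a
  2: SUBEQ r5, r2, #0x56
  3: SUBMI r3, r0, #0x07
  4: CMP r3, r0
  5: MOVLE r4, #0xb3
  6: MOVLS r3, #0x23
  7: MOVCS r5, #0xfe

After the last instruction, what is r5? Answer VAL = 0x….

VAL = 0xb8

0: ✓ CMP  NZCV=0011
1: · ADDGT
2: · SUBEQ
3: · SUBMI
4: ✓ CMP  NZCV=1000
5: ✓ MOVLE  r4←0xb3
6: ✓ MOVLS  r3←0x23
7: · MOVCS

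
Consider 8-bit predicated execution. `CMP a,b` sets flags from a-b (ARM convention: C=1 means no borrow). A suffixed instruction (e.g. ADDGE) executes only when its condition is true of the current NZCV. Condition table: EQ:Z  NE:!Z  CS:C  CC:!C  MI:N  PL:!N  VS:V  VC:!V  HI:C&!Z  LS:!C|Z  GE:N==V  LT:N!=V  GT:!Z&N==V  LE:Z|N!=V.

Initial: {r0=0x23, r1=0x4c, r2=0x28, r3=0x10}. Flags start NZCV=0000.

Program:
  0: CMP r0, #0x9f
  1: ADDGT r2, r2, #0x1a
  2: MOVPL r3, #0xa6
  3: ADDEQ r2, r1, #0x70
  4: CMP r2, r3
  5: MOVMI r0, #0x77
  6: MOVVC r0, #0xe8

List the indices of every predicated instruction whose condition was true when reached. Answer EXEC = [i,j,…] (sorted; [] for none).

EXEC = [1,6]

0: ✓ CMP  NZCV=1001
1: ✓ ADDGT  r2←0x42
2: · MOVPL
3: · ADDEQ
4: ✓ CMP  NZCV=0010
5: · MOVMI
6: ✓ MOVVC  r0←0xe8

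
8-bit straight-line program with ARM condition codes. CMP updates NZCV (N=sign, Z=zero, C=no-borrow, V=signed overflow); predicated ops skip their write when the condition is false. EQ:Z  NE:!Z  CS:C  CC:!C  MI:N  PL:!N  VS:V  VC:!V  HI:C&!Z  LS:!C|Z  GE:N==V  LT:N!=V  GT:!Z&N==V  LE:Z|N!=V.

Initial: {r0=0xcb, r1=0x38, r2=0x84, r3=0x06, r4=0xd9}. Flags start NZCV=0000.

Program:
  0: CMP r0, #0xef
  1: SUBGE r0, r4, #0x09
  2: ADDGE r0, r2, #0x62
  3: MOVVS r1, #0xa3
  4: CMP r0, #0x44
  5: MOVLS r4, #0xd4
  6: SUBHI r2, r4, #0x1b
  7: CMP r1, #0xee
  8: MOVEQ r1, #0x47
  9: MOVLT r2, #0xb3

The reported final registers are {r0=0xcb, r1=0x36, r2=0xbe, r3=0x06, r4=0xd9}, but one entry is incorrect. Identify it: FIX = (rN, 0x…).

0: ✓ CMP  NZCV=1000
1: · SUBGE
2: · ADDGE
3: · MOVVS
4: ✓ CMP  NZCV=1010
5: · MOVLS
6: ✓ SUBHI  r2←0xbe
7: ✓ CMP  NZCV=0000
8: · MOVEQ
9: · MOVLT

FIX = (r1, 0x38)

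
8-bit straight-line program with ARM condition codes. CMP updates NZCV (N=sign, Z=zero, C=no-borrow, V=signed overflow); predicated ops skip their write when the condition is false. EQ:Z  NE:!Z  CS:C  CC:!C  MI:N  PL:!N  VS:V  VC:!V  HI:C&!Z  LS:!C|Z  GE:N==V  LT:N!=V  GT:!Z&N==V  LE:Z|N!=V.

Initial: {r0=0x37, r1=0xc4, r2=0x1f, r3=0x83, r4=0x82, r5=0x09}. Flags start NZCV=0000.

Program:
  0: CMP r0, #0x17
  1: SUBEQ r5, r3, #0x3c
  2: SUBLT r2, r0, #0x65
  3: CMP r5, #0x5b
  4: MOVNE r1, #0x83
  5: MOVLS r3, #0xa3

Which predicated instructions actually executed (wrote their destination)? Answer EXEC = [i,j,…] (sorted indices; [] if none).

[0] flags=0010 → (cmp)
[1] flags=0010 EQ?F → skip
[2] flags=0010 LT?F → skip
[3] flags=1000 → (cmp)
[4] flags=1000 NE?T → r1=0x83
[5] flags=1000 LS?T → r3=0xa3

EXEC = [4,5]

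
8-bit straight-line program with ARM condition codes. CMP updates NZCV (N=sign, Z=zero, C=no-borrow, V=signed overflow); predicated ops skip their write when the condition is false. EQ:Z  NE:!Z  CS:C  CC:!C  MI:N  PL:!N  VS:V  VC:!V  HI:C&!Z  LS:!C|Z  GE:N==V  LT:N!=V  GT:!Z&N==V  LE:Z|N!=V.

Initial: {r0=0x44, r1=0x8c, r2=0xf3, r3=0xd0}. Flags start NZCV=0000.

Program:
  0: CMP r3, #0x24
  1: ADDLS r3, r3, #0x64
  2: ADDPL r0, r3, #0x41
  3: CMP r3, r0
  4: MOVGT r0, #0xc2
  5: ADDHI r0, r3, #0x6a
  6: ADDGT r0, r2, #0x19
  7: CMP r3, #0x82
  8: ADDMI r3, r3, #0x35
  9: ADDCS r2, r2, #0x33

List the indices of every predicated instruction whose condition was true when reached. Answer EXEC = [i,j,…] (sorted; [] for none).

EXEC = [5,9]

0: ✓ CMP  NZCV=1010
1: · ADDLS
2: · ADDPL
3: ✓ CMP  NZCV=1010
4: · MOVGT
5: ✓ ADDHI  r0←0x3a
6: · ADDGT
7: ✓ CMP  NZCV=0010
8: · ADDMI
9: ✓ ADDCS  r2←0x26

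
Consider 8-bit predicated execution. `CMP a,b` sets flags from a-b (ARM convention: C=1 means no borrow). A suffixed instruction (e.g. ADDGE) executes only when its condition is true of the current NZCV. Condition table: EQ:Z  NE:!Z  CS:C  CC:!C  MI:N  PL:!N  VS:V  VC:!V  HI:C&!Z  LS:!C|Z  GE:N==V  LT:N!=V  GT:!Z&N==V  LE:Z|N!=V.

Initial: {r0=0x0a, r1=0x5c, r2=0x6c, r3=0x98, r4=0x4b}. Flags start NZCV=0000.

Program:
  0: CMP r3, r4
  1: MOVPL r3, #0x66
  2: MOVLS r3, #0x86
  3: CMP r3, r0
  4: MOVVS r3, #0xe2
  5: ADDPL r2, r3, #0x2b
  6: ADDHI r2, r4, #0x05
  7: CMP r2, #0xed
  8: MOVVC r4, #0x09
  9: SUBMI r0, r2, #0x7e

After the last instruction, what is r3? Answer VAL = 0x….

0: ✓ CMP  NZCV=0011
1: ✓ MOVPL  r3←0x66
2: · MOVLS
3: ✓ CMP  NZCV=0010
4: · MOVVS
5: ✓ ADDPL  r2←0x91
6: ✓ ADDHI  r2←0x50
7: ✓ CMP  NZCV=0000
8: ✓ MOVVC  r4←0x09
9: · SUBMI

VAL = 0x66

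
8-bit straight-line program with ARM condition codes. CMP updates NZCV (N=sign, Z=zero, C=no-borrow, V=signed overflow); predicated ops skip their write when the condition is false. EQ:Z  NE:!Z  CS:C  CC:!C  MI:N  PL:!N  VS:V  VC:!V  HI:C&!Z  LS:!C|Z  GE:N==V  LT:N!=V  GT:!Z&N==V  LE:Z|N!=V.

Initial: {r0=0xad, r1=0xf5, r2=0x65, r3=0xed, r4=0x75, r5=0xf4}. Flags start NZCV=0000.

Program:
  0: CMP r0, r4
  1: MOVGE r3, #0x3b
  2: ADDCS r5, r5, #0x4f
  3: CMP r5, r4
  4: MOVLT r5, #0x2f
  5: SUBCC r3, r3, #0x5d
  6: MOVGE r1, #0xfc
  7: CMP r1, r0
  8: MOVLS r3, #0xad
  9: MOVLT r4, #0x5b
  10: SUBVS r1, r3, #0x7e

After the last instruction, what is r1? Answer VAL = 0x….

0: ✓ CMP  NZCV=0011
1: · MOVGE
2: ✓ ADDCS  r5←0x43
3: ✓ CMP  NZCV=1000
4: ✓ MOVLT  r5←0x2f
5: ✓ SUBCC  r3←0x90
6: · MOVGE
7: ✓ CMP  NZCV=0010
8: · MOVLS
9: · MOVLT
10: · SUBVS

VAL = 0xf5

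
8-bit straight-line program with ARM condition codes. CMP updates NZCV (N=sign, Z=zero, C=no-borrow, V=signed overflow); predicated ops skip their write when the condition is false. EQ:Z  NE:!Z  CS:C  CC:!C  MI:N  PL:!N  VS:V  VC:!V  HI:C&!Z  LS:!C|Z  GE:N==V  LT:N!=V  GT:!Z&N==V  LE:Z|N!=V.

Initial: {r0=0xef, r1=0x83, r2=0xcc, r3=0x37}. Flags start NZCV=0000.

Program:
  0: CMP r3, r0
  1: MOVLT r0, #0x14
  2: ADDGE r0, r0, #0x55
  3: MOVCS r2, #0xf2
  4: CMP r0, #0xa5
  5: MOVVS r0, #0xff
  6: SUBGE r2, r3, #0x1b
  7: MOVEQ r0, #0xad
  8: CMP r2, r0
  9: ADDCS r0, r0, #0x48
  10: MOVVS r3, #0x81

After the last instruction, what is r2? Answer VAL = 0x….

VAL = 0x1c

[0] flags=0000 → (cmp)
[1] flags=0000 LT?F → skip
[2] flags=0000 GE?T → r0=0x44
[3] flags=0000 CS?F → skip
[4] flags=1001 → (cmp)
[5] flags=1001 VS?T → r0=0xff
[6] flags=1001 GE?T → r2=0x1c
[7] flags=1001 EQ?F → skip
[8] flags=0000 → (cmp)
[9] flags=0000 CS?F → skip
[10] flags=0000 VS?F → skip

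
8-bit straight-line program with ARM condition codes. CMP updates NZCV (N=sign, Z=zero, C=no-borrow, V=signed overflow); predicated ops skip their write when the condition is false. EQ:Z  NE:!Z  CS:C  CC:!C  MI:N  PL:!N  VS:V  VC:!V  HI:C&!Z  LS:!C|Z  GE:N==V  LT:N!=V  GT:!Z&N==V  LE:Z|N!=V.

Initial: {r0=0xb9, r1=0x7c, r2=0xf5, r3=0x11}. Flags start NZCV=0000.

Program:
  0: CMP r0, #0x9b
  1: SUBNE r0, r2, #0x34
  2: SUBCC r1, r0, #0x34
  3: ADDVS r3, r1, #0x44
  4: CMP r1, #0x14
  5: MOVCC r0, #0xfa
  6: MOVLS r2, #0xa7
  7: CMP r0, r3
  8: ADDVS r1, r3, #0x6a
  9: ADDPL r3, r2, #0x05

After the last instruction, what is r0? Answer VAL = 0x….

[0] flags=0010 → (cmp)
[1] flags=0010 NE?T → r0=0xc1
[2] flags=0010 CC?F → skip
[3] flags=0010 VS?F → skip
[4] flags=0010 → (cmp)
[5] flags=0010 CC?F → skip
[6] flags=0010 LS?F → skip
[7] flags=1010 → (cmp)
[8] flags=1010 VS?F → skip
[9] flags=1010 PL?F → skip

VAL = 0xc1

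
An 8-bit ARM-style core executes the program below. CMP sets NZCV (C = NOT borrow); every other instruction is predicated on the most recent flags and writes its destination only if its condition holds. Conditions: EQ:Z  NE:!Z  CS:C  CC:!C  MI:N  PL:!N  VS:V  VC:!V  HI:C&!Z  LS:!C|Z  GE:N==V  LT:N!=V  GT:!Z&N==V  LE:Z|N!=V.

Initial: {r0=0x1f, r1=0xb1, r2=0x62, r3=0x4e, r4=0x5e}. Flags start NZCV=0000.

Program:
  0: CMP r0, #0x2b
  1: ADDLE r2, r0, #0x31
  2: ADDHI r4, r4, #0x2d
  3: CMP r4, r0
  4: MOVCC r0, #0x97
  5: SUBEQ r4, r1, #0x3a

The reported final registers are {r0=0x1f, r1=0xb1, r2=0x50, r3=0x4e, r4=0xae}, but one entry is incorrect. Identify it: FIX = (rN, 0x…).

0: ✓ CMP  NZCV=1000
1: ✓ ADDLE  r2←0x50
2: · ADDHI
3: ✓ CMP  NZCV=0010
4: · MOVCC
5: · SUBEQ

FIX = (r4, 0x5e)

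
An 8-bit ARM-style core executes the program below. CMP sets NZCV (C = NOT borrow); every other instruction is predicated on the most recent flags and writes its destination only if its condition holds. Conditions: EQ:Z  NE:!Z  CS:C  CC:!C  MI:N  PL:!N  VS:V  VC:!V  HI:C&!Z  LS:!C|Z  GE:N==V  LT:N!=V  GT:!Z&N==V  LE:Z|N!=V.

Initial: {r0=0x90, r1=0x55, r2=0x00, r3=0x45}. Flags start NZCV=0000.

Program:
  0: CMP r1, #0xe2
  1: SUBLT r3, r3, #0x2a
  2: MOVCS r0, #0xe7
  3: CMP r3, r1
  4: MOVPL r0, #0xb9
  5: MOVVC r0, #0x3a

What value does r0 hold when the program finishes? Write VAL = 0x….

VAL = 0x3a

[0] flags=0000 → (cmp)
[1] flags=0000 LT?F → skip
[2] flags=0000 CS?F → skip
[3] flags=1000 → (cmp)
[4] flags=1000 PL?F → skip
[5] flags=1000 VC?T → r0=0x3a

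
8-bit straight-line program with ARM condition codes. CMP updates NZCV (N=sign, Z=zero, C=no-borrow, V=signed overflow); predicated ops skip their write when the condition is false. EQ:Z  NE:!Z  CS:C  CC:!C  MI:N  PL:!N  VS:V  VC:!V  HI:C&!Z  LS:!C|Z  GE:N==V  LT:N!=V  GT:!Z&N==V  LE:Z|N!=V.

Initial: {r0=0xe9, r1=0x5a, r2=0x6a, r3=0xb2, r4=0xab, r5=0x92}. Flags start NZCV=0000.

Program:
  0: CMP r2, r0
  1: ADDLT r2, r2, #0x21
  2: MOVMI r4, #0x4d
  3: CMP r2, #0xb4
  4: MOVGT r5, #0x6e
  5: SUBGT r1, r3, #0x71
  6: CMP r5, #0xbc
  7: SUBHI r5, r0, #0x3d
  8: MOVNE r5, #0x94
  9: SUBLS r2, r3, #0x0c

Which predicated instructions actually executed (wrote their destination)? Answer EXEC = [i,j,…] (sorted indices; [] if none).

EXEC = [2,4,5,8,9]

0: ✓ CMP  NZCV=1001
1: · ADDLT
2: ✓ MOVMI  r4←0x4d
3: ✓ CMP  NZCV=1001
4: ✓ MOVGT  r5←0x6e
5: ✓ SUBGT  r1←0x41
6: ✓ CMP  NZCV=1001
7: · SUBHI
8: ✓ MOVNE  r5←0x94
9: ✓ SUBLS  r2←0xa6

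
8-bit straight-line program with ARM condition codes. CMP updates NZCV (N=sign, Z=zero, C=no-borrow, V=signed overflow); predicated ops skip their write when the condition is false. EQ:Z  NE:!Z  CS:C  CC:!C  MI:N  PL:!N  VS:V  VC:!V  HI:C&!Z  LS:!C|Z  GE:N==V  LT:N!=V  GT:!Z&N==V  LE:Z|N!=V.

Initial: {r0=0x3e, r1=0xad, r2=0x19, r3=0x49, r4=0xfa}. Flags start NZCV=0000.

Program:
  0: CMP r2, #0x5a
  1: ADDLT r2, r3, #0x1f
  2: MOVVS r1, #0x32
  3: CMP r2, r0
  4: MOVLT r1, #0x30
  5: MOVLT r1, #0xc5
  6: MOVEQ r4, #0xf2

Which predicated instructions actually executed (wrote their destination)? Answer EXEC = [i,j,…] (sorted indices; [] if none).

0: ✓ CMP  NZCV=1000
1: ✓ ADDLT  r2←0x68
2: · MOVVS
3: ✓ CMP  NZCV=0010
4: · MOVLT
5: · MOVLT
6: · MOVEQ

EXEC = [1]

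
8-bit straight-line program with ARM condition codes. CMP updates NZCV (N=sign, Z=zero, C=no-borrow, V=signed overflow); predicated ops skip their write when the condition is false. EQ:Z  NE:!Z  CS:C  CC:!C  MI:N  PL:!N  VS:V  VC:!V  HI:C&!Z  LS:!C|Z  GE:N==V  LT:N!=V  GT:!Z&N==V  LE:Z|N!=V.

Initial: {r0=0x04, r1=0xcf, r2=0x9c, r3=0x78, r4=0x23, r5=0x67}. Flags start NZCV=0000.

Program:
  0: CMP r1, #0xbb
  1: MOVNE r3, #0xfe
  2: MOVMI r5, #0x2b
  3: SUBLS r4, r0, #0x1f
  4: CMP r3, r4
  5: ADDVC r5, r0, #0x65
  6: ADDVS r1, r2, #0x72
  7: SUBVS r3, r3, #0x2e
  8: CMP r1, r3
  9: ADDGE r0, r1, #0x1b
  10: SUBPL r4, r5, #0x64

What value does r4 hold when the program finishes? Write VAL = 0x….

VAL = 0x23

0: ✓ CMP  NZCV=0010
1: ✓ MOVNE  r3←0xfe
2: · MOVMI
3: · SUBLS
4: ✓ CMP  NZCV=1010
5: ✓ ADDVC  r5←0x69
6: · ADDVS
7: · SUBVS
8: ✓ CMP  NZCV=1000
9: · ADDGE
10: · SUBPL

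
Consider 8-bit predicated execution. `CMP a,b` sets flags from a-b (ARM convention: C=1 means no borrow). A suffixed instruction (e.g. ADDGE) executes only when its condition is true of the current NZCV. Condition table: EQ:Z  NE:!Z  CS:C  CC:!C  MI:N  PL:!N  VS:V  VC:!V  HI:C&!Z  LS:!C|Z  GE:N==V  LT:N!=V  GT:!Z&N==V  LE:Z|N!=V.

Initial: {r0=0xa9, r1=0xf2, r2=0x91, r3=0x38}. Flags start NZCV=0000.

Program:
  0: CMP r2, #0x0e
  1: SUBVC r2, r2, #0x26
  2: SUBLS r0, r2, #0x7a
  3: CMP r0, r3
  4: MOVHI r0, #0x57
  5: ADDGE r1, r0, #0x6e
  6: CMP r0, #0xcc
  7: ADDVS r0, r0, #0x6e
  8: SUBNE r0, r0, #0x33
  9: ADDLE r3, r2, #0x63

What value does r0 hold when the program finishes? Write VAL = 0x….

VAL = 0x92

0: ✓ CMP  NZCV=1010
1: ✓ SUBVC  r2←0x6b
2: · SUBLS
3: ✓ CMP  NZCV=0011
4: ✓ MOVHI  r0←0x57
5: · ADDGE
6: ✓ CMP  NZCV=1001
7: ✓ ADDVS  r0←0xc5
8: ✓ SUBNE  r0←0x92
9: · ADDLE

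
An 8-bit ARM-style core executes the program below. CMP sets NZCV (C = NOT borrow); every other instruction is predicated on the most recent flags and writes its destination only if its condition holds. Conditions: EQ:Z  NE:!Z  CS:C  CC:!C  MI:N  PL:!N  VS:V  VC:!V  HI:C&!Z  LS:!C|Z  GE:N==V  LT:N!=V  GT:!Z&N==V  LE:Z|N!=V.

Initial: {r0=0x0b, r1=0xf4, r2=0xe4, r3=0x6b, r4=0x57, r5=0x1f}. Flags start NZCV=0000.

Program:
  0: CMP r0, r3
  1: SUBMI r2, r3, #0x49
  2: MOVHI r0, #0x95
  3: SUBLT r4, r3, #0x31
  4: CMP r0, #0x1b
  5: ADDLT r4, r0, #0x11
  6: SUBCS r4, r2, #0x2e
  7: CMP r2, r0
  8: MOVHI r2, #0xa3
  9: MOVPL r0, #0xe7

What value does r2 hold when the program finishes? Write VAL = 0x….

0: ✓ CMP  NZCV=1000
1: ✓ SUBMI  r2←0x22
2: · MOVHI
3: ✓ SUBLT  r4←0x3a
4: ✓ CMP  NZCV=1000
5: ✓ ADDLT  r4←0x1c
6: · SUBCS
7: ✓ CMP  NZCV=0010
8: ✓ MOVHI  r2←0xa3
9: ✓ MOVPL  r0←0xe7

VAL = 0xa3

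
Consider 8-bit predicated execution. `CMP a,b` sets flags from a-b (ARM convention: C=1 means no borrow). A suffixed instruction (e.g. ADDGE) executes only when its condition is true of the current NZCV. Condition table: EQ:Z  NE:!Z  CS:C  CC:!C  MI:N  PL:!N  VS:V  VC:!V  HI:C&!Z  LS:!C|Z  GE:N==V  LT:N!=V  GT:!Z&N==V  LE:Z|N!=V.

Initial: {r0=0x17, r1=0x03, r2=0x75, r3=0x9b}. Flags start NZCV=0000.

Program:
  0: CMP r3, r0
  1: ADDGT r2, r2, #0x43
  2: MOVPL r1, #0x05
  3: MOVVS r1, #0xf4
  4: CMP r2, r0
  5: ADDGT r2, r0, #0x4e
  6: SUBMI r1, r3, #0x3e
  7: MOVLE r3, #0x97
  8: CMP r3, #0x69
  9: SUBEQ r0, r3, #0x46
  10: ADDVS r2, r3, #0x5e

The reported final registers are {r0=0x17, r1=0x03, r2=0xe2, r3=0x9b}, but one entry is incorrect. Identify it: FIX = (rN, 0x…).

FIX = (r2, 0xf9)

0: ✓ CMP  NZCV=1010
1: · ADDGT
2: · MOVPL
3: · MOVVS
4: ✓ CMP  NZCV=0010
5: ✓ ADDGT  r2←0x65
6: · SUBMI
7: · MOVLE
8: ✓ CMP  NZCV=0011
9: · SUBEQ
10: ✓ ADDVS  r2←0xf9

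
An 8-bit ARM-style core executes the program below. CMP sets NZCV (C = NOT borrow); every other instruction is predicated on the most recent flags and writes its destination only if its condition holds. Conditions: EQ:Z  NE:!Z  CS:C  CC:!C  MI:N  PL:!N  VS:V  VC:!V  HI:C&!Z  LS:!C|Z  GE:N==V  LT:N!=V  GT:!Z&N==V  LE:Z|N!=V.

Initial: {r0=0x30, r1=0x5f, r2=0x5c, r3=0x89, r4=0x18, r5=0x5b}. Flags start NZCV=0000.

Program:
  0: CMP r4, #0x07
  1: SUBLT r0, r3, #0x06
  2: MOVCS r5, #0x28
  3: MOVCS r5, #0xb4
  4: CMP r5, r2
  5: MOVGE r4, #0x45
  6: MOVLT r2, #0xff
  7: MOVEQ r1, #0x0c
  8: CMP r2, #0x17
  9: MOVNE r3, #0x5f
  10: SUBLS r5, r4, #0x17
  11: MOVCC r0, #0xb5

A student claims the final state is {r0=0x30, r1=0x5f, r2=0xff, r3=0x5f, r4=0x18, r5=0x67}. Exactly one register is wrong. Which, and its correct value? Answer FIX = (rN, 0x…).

FIX = (r5, 0xb4)

0: ✓ CMP  NZCV=0010
1: · SUBLT
2: ✓ MOVCS  r5←0x28
3: ✓ MOVCS  r5←0xb4
4: ✓ CMP  NZCV=0011
5: · MOVGE
6: ✓ MOVLT  r2←0xff
7: · MOVEQ
8: ✓ CMP  NZCV=1010
9: ✓ MOVNE  r3←0x5f
10: · SUBLS
11: · MOVCC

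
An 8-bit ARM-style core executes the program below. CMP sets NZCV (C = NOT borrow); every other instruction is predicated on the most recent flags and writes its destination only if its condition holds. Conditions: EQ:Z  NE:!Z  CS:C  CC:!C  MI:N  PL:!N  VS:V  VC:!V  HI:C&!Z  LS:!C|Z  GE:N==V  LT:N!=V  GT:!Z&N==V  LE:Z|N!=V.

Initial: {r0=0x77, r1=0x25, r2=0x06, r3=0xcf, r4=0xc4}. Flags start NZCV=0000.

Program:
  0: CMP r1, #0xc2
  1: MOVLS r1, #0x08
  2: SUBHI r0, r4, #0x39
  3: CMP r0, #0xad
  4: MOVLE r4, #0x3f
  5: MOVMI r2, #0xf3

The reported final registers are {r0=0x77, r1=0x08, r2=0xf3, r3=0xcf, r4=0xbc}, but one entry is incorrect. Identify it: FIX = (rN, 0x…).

FIX = (r4, 0xc4)

[0] flags=0000 → (cmp)
[1] flags=0000 LS?T → r1=0x08
[2] flags=0000 HI?F → skip
[3] flags=1001 → (cmp)
[4] flags=1001 LE?F → skip
[5] flags=1001 MI?T → r2=0xf3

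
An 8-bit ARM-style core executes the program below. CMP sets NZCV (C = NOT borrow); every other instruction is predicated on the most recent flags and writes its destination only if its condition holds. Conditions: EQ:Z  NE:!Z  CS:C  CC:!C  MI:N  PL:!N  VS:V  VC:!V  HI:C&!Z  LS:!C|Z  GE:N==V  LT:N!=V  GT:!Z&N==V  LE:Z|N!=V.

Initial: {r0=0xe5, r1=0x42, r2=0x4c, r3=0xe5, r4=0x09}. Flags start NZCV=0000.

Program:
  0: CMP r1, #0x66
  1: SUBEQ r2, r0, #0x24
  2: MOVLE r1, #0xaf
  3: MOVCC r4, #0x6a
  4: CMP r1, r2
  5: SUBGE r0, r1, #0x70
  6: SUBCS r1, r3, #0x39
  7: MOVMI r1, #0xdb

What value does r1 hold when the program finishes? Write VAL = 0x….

[0] flags=1000 → (cmp)
[1] flags=1000 EQ?F → skip
[2] flags=1000 LE?T → r1=0xaf
[3] flags=1000 CC?T → r4=0x6a
[4] flags=0011 → (cmp)
[5] flags=0011 GE?F → skip
[6] flags=0011 CS?T → r1=0xac
[7] flags=0011 MI?F → skip

VAL = 0xac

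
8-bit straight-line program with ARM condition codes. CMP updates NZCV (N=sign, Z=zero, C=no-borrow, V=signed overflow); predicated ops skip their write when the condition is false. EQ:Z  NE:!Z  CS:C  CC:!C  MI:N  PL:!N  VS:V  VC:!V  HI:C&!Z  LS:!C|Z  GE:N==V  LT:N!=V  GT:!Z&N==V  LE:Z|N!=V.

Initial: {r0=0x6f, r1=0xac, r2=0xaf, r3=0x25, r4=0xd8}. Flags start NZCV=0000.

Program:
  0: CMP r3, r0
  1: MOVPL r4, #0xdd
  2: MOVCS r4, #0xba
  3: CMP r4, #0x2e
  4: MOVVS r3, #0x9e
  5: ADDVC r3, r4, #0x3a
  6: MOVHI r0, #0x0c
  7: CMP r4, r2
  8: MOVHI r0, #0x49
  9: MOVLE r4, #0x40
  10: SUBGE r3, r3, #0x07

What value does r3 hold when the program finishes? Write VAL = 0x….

VAL = 0x0b

[0] flags=1000 → (cmp)
[1] flags=1000 PL?F → skip
[2] flags=1000 CS?F → skip
[3] flags=1010 → (cmp)
[4] flags=1010 VS?F → skip
[5] flags=1010 VC?T → r3=0x12
[6] flags=1010 HI?T → r0=0x0c
[7] flags=0010 → (cmp)
[8] flags=0010 HI?T → r0=0x49
[9] flags=0010 LE?F → skip
[10] flags=0010 GE?T → r3=0x0b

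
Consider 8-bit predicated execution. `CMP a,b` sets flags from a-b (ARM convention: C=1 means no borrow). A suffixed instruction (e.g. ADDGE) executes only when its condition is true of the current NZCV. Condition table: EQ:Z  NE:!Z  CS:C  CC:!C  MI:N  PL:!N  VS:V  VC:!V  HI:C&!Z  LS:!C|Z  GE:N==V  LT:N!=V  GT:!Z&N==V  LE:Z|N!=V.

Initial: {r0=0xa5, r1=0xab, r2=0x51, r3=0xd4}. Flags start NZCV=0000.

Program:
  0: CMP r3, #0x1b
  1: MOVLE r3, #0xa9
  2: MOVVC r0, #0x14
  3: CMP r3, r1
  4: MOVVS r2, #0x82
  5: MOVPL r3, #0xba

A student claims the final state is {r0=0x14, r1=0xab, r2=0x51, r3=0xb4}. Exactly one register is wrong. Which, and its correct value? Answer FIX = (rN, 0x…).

FIX = (r3, 0xa9)

[0] flags=1010 → (cmp)
[1] flags=1010 LE?T → r3=0xa9
[2] flags=1010 VC?T → r0=0x14
[3] flags=1000 → (cmp)
[4] flags=1000 VS?F → skip
[5] flags=1000 PL?F → skip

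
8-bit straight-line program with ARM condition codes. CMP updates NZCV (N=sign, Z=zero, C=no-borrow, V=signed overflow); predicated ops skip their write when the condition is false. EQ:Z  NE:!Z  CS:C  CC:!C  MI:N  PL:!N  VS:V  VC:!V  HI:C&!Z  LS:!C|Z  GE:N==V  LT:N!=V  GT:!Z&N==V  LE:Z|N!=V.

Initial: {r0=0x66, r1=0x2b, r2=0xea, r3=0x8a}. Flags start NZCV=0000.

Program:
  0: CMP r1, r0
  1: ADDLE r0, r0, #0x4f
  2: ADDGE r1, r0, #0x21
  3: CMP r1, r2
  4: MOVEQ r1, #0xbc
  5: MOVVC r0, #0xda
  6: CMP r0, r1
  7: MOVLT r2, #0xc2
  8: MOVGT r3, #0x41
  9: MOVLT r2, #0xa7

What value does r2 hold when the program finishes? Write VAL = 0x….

[0] flags=1000 → (cmp)
[1] flags=1000 LE?T → r0=0xb5
[2] flags=1000 GE?F → skip
[3] flags=0000 → (cmp)
[4] flags=0000 EQ?F → skip
[5] flags=0000 VC?T → r0=0xda
[6] flags=1010 → (cmp)
[7] flags=1010 LT?T → r2=0xc2
[8] flags=1010 GT?F → skip
[9] flags=1010 LT?T → r2=0xa7

VAL = 0xa7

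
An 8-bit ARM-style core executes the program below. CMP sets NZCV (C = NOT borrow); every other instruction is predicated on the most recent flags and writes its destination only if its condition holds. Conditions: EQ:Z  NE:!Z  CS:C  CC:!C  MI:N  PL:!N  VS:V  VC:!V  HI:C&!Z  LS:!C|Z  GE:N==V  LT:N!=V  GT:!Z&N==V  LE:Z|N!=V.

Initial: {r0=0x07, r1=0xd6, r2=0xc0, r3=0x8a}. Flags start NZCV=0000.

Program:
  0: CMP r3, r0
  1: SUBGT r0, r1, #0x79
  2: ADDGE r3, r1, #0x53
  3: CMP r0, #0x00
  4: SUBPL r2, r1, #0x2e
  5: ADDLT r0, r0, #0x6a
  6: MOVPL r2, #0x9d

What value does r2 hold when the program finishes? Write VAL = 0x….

VAL = 0x9d

[0] flags=1010 → (cmp)
[1] flags=1010 GT?F → skip
[2] flags=1010 GE?F → skip
[3] flags=0010 → (cmp)
[4] flags=0010 PL?T → r2=0xa8
[5] flags=0010 LT?F → skip
[6] flags=0010 PL?T → r2=0x9d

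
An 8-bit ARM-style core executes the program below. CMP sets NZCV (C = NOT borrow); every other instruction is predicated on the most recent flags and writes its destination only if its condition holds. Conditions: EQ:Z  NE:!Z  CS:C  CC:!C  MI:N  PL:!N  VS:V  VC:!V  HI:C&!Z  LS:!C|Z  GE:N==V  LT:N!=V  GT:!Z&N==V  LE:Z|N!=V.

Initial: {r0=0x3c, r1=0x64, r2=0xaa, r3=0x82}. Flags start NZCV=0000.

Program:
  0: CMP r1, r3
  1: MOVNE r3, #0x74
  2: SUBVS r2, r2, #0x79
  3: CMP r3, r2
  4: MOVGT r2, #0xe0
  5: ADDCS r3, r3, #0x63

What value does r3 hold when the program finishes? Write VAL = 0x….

VAL = 0xd7

[0] flags=1001 → (cmp)
[1] flags=1001 NE?T → r3=0x74
[2] flags=1001 VS?T → r2=0x31
[3] flags=0010 → (cmp)
[4] flags=0010 GT?T → r2=0xe0
[5] flags=0010 CS?T → r3=0xd7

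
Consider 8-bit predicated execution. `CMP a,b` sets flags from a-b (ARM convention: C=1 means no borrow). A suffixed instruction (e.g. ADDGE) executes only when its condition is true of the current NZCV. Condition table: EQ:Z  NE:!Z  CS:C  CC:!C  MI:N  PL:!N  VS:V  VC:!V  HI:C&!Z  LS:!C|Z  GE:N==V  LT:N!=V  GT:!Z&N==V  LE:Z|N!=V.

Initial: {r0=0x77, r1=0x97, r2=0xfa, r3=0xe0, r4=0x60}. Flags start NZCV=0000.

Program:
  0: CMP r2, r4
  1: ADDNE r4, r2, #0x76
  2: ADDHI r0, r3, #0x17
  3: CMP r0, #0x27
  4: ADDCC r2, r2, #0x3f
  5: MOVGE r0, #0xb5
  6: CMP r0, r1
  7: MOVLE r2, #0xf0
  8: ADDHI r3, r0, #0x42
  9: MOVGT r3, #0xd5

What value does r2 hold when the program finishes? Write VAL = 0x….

[0] flags=1010 → (cmp)
[1] flags=1010 NE?T → r4=0x70
[2] flags=1010 HI?T → r0=0xf7
[3] flags=1010 → (cmp)
[4] flags=1010 CC?F → skip
[5] flags=1010 GE?F → skip
[6] flags=0010 → (cmp)
[7] flags=0010 LE?F → skip
[8] flags=0010 HI?T → r3=0x39
[9] flags=0010 GT?T → r3=0xd5

VAL = 0xfa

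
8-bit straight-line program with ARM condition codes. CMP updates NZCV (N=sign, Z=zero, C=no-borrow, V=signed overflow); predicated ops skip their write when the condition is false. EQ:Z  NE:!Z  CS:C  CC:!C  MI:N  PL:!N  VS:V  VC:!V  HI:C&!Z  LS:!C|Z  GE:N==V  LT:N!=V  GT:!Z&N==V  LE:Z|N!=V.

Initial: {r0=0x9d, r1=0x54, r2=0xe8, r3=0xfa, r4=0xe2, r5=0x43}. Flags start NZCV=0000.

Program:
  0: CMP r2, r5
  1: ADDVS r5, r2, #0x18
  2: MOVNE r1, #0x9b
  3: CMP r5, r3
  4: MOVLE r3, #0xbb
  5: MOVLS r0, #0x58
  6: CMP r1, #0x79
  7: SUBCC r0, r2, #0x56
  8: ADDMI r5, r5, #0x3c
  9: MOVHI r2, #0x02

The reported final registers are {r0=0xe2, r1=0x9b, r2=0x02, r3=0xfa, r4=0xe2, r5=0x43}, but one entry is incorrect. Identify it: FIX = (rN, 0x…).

FIX = (r0, 0x58)

0: ✓ CMP  NZCV=1010
1: · ADDVS
2: ✓ MOVNE  r1←0x9b
3: ✓ CMP  NZCV=0000
4: · MOVLE
5: ✓ MOVLS  r0←0x58
6: ✓ CMP  NZCV=0011
7: · SUBCC
8: · ADDMI
9: ✓ MOVHI  r2←0x02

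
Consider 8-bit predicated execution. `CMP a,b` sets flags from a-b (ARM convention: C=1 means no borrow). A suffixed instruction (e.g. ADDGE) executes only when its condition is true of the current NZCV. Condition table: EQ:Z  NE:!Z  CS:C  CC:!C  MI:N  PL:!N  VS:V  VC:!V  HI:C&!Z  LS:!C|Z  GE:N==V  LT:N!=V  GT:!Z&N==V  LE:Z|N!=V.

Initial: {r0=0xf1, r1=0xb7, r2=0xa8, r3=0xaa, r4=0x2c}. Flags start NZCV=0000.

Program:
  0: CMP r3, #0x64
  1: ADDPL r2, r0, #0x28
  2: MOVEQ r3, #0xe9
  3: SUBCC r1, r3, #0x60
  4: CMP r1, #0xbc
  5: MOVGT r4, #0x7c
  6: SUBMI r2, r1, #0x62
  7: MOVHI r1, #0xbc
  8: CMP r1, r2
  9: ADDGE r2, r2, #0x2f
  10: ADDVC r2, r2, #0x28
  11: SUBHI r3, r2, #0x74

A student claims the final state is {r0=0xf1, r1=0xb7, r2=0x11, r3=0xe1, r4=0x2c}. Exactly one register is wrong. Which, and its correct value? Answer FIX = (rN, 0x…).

FIX = (r2, 0x55)

[0] flags=0011 → (cmp)
[1] flags=0011 PL?T → r2=0x19
[2] flags=0011 EQ?F → skip
[3] flags=0011 CC?F → skip
[4] flags=1000 → (cmp)
[5] flags=1000 GT?F → skip
[6] flags=1000 MI?T → r2=0x55
[7] flags=1000 HI?F → skip
[8] flags=0011 → (cmp)
[9] flags=0011 GE?F → skip
[10] flags=0011 VC?F → skip
[11] flags=0011 HI?T → r3=0xe1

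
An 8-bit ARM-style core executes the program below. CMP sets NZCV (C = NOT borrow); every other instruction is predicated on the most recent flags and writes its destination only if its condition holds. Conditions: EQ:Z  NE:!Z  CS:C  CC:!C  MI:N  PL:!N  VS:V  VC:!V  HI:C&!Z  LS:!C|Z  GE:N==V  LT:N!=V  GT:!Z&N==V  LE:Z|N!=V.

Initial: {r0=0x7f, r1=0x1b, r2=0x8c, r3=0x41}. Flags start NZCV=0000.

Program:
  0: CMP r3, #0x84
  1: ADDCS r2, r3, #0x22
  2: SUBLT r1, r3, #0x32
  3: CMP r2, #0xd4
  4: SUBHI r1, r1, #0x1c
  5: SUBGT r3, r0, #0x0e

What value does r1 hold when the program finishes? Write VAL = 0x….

VAL = 0x1b

0: ✓ CMP  NZCV=1001
1: · ADDCS
2: · SUBLT
3: ✓ CMP  NZCV=1000
4: · SUBHI
5: · SUBGT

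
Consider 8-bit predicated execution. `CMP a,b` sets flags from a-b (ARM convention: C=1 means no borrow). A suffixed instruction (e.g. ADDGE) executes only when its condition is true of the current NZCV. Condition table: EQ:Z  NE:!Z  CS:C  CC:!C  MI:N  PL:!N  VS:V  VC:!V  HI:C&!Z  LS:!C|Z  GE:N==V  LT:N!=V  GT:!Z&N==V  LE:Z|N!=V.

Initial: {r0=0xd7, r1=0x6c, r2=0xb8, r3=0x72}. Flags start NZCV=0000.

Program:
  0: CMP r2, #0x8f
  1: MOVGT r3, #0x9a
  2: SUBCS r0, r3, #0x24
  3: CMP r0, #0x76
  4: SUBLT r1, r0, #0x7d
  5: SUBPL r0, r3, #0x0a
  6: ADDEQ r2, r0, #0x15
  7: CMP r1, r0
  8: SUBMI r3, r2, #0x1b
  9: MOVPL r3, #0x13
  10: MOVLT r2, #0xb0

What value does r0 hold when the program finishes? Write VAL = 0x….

VAL = 0x90

[0] flags=0010 → (cmp)
[1] flags=0010 GT?T → r3=0x9a
[2] flags=0010 CS?T → r0=0x76
[3] flags=0110 → (cmp)
[4] flags=0110 LT?F → skip
[5] flags=0110 PL?T → r0=0x90
[6] flags=0110 EQ?T → r2=0xa5
[7] flags=1001 → (cmp)
[8] flags=1001 MI?T → r3=0x8a
[9] flags=1001 PL?F → skip
[10] flags=1001 LT?F → skip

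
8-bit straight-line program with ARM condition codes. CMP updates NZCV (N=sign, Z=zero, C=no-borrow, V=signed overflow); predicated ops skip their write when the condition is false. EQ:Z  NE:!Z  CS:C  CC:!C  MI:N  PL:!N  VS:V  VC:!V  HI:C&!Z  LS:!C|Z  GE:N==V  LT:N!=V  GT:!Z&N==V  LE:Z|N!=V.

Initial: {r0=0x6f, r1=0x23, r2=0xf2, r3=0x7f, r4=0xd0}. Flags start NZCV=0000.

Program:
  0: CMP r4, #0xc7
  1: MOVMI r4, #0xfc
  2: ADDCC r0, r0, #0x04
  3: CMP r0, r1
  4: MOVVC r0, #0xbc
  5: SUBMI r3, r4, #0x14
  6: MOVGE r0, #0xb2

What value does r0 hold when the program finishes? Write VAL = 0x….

[0] flags=0010 → (cmp)
[1] flags=0010 MI?F → skip
[2] flags=0010 CC?F → skip
[3] flags=0010 → (cmp)
[4] flags=0010 VC?T → r0=0xbc
[5] flags=0010 MI?F → skip
[6] flags=0010 GE?T → r0=0xb2

VAL = 0xb2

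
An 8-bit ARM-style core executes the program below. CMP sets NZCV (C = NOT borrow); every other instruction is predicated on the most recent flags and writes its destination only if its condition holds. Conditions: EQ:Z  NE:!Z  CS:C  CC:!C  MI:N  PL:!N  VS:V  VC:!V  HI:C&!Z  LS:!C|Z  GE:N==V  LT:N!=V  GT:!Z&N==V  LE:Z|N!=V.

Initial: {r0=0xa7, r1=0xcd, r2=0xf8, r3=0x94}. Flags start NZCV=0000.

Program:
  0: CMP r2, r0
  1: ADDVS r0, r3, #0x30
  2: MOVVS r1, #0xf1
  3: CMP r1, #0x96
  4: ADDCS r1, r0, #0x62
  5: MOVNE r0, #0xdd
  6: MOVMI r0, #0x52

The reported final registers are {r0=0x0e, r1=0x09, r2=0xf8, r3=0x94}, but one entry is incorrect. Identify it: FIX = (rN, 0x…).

FIX = (r0, 0xdd)

0: ✓ CMP  NZCV=0010
1: · ADDVS
2: · MOVVS
3: ✓ CMP  NZCV=0010
4: ✓ ADDCS  r1←0x09
5: ✓ MOVNE  r0←0xdd
6: · MOVMI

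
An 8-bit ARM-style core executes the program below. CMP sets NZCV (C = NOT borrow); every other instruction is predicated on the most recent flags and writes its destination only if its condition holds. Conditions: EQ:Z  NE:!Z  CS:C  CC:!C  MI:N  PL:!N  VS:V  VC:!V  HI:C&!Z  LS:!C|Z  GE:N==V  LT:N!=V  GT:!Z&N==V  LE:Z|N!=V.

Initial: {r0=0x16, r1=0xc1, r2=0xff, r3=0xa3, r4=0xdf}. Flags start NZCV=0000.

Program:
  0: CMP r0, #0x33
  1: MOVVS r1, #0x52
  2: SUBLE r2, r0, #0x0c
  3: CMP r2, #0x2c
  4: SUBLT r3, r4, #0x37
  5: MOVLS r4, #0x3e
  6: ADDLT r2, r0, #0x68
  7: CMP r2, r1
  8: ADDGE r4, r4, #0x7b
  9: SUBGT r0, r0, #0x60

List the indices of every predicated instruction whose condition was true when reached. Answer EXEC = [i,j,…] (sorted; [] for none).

EXEC = [2,4,5,6,8,9]

[0] flags=1000 → (cmp)
[1] flags=1000 VS?F → skip
[2] flags=1000 LE?T → r2=0x0a
[3] flags=1000 → (cmp)
[4] flags=1000 LT?T → r3=0xa8
[5] flags=1000 LS?T → r4=0x3e
[6] flags=1000 LT?T → r2=0x7e
[7] flags=1001 → (cmp)
[8] flags=1001 GE?T → r4=0xb9
[9] flags=1001 GT?T → r0=0xb6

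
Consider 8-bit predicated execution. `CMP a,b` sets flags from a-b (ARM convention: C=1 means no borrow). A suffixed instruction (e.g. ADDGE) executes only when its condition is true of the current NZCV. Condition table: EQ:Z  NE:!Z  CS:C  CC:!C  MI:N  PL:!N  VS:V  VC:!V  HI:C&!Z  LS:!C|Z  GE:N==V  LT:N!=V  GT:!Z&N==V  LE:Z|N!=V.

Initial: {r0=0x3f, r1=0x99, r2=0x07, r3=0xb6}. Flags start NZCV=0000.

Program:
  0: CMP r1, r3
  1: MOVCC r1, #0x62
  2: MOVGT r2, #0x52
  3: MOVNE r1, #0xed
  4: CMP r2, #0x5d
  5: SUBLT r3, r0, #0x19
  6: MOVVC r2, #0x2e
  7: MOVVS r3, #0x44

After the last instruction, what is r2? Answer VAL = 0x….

VAL = 0x2e

0: ✓ CMP  NZCV=1000
1: ✓ MOVCC  r1←0x62
2: · MOVGT
3: ✓ MOVNE  r1←0xed
4: ✓ CMP  NZCV=1000
5: ✓ SUBLT  r3←0x26
6: ✓ MOVVC  r2←0x2e
7: · MOVVS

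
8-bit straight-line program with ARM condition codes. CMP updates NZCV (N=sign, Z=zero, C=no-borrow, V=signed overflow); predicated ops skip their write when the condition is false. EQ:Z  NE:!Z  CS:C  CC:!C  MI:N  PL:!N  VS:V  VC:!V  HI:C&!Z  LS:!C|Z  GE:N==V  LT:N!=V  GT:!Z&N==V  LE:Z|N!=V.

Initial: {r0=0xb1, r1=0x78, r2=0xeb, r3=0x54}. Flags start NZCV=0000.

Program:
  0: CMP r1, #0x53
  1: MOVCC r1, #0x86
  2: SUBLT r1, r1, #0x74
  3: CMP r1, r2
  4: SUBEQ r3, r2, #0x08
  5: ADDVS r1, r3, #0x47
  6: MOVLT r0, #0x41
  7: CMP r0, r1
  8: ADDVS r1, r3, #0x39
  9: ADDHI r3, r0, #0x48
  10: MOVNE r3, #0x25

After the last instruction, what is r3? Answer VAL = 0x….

VAL = 0x25

[0] flags=0010 → (cmp)
[1] flags=0010 CC?F → skip
[2] flags=0010 LT?F → skip
[3] flags=1001 → (cmp)
[4] flags=1001 EQ?F → skip
[5] flags=1001 VS?T → r1=0x9b
[6] flags=1001 LT?F → skip
[7] flags=0010 → (cmp)
[8] flags=0010 VS?F → skip
[9] flags=0010 HI?T → r3=0xf9
[10] flags=0010 NE?T → r3=0x25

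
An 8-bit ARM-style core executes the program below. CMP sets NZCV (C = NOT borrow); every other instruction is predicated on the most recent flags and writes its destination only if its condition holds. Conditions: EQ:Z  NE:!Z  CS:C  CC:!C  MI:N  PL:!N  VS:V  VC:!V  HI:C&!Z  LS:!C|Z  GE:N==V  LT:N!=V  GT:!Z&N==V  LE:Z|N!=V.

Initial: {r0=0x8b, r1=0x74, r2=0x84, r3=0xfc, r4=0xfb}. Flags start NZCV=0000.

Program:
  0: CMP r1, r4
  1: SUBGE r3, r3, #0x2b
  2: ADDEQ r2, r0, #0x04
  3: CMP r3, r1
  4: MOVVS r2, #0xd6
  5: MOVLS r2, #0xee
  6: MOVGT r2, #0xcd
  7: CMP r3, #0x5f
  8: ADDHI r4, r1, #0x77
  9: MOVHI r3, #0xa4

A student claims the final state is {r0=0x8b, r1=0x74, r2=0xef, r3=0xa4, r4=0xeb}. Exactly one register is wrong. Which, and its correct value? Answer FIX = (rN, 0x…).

[0] flags=0000 → (cmp)
[1] flags=0000 GE?T → r3=0xd1
[2] flags=0000 EQ?F → skip
[3] flags=0011 → (cmp)
[4] flags=0011 VS?T → r2=0xd6
[5] flags=0011 LS?F → skip
[6] flags=0011 GT?F → skip
[7] flags=0011 → (cmp)
[8] flags=0011 HI?T → r4=0xeb
[9] flags=0011 HI?T → r3=0xa4

FIX = (r2, 0xd6)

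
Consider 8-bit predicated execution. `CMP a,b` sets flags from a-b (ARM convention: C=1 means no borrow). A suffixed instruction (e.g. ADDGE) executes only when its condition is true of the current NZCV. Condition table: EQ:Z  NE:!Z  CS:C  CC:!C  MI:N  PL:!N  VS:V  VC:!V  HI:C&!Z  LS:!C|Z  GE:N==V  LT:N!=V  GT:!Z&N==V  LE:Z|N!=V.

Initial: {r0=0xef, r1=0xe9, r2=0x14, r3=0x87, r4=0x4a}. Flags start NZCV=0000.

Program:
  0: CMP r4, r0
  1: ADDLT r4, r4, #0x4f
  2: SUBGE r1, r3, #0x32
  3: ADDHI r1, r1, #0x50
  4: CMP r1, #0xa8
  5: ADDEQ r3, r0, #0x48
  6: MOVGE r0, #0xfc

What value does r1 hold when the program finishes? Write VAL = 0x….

VAL = 0x55

0: ✓ CMP  NZCV=0000
1: · ADDLT
2: ✓ SUBGE  r1←0x55
3: · ADDHI
4: ✓ CMP  NZCV=1001
5: · ADDEQ
6: ✓ MOVGE  r0←0xfc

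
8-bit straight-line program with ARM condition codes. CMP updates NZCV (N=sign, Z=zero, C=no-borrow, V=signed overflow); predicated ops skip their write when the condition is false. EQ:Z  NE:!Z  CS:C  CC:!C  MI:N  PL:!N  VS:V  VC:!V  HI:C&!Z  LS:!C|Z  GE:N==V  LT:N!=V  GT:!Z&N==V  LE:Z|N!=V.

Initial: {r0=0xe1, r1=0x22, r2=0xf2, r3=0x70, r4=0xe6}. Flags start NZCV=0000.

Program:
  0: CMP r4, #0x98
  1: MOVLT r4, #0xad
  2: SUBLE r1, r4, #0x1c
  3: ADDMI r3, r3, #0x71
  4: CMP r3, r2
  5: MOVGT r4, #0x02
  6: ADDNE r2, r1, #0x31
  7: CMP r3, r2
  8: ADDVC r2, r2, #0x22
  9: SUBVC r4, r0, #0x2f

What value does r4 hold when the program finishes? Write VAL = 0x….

[0] flags=0010 → (cmp)
[1] flags=0010 LT?F → skip
[2] flags=0010 LE?F → skip
[3] flags=0010 MI?F → skip
[4] flags=0000 → (cmp)
[5] flags=0000 GT?T → r4=0x02
[6] flags=0000 NE?T → r2=0x53
[7] flags=0010 → (cmp)
[8] flags=0010 VC?T → r2=0x75
[9] flags=0010 VC?T → r4=0xb2

VAL = 0xb2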